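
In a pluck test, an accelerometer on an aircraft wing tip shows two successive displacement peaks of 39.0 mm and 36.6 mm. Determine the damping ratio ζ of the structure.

0.0101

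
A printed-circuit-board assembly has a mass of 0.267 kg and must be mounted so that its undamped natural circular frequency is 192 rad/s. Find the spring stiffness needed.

9840 N/m

k = m·ω_n² = 0.267 × 192.0² = 0.267 × 36860 = 9843 N/m.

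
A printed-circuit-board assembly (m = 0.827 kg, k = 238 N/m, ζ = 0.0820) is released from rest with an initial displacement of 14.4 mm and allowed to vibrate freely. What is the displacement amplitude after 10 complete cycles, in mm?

Logarithmic decrement δ = 2πζ/√(1 − ζ²) = 2π × 0.08200/√(1 − 0.00672) = 0.5170.
After n cycles, x_n/x₀ = e^(−nδ), so x_10 = 14.4 × e^(−10 × 0.5170) = 14.4 × 0.005687 = 0.08189 mm.

0.0819 mm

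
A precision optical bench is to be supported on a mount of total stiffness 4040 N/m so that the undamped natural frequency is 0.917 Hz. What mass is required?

122 kg

ω_n = 2πf_n = 2π × 0.917 = 5.762 rad/s.
m = k/ω_n² = 4040/5.762² = 4040/33.20 = 121.7 kg.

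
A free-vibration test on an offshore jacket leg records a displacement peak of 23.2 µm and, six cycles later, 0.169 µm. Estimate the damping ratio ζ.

0.129

Logarithmic decrement δ = (1/n)·ln(x₀/x_n) = (1/6)·ln(23.2/0.169) = (1/6)·ln(137.3) = 0.8203.
ζ = δ/√(4π² + δ²) = 0.8203/√(39.48 + 0.673) = 0.8203/6.337 = 0.1295.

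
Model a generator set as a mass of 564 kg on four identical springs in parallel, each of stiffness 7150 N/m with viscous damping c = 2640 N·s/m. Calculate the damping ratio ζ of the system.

Parallel springs add: k_eq = 4 × 7150 = 28600 N/m.
ω_n = √(k_eq/m) = √(28600/564) = 7.121 rad/s.
Critical damping c_c = 2√(k_eq·m) = 2√(28600 × 564) = 8033 N·s/m, so ζ = c/c_c = 2640/8033 = 0.3287.

0.329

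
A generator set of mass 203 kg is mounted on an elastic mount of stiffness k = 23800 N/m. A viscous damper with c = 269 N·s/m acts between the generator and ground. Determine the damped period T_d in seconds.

ω_n = √(k/m) = √(23800/203) = 10.83 rad/s.
Critical damping c_c = 2√(k·m) = 2√(23800 × 203) = 4396 N·s/m, so ζ = c/c_c = 269/4396 = 0.06119.
ω_d = ω_n√(1 − ζ²) = 10.83 × √(1 − 0.00374) = 10.81 rad/s.
T_d = 2π/ω_d = 0.5814 s.

0.581 s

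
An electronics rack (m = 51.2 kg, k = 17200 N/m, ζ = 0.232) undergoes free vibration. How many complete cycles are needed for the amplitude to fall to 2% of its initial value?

3 cycles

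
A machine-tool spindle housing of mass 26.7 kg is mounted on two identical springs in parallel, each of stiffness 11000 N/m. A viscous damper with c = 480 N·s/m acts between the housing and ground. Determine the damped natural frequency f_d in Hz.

4.34 Hz

Parallel springs add: k_eq = 2 × 11000 = 22000 N/m.
ω_n = √(k_eq/m) = √(22000/26.7) = 28.70 rad/s.
Critical damping c_c = 2√(k_eq·m) = 2√(22000 × 26.7) = 1533 N·s/m, so ζ = c/c_c = 480/1533 = 0.3131.
ω_d = ω_n√(1 − ζ²) = 28.70 × √(1 − 0.0981) = 27.26 rad/s.
f_d = ω_d/(2π) = 4.339 Hz.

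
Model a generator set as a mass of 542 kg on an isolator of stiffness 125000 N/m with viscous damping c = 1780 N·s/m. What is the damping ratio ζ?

ω_n = √(k/m) = √(125000/542) = 15.19 rad/s.
Critical damping c_c = 2√(k·m) = 2√(125000 × 542) = 16460 N·s/m, so ζ = c/c_c = 1780/16460 = 0.1081.

0.108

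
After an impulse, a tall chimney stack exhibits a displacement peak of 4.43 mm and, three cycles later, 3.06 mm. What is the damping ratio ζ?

Logarithmic decrement δ = (1/n)·ln(x₀/x_n) = (1/3)·ln(4.43/3.06) = (1/3)·ln(1.448) = 0.1233.
ζ = δ/√(4π² + δ²) = 0.1233/√(39.48 + 0.0152) = 0.1233/6.284 = 0.01962.

0.0196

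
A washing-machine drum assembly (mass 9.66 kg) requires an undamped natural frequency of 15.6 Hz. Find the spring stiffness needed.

ω_n = 2πf_n = 2π × 15.6 = 98.02 rad/s.
k = m·ω_n² = 9.66 × 98.02² = 9.66 × 9607 = 92810 N/m.

92800 N/m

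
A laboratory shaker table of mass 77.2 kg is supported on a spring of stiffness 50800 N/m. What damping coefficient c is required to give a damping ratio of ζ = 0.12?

475 N·s/m

c_c = 2√(k·m) = 2√(50800 × 77.2) = 3961 N·s/m.
c = ζ·c_c = 0.12 × 3961 = 475.3 N·s/m.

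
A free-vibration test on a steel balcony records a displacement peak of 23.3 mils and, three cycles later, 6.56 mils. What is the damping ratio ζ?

0.0671

Logarithmic decrement δ = (1/n)·ln(x₀/x_n) = (1/3)·ln(23.3/6.56) = (1/3)·ln(3.552) = 0.4225.
ζ = δ/√(4π² + δ²) = 0.4225/√(39.48 + 0.178) = 0.4225/6.297 = 0.06709.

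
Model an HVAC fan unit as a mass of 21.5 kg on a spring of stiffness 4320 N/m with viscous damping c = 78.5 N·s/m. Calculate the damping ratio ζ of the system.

0.129

ω_n = √(k/m) = √(4320/21.5) = 14.17 rad/s.
Critical damping c_c = 2√(k·m) = 2√(4320 × 21.5) = 609.5 N·s/m, so ζ = c/c_c = 78.5/609.5 = 0.1288.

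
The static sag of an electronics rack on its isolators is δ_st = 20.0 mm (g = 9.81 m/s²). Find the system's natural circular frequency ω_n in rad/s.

22.1 rad/s

ω_n = √(g/δ_st) = √(9.81/0.0200) = √490.5 = 22.15 rad/s.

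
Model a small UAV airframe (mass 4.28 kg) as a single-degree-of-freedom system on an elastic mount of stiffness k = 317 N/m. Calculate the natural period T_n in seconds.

0.730 s

ω_n = √(k/m) = √(317.0/4.28) = √74.07 = 8.606 rad/s.
T_n = 2π/ω_n = 6.283/8.606 = 0.7301 s.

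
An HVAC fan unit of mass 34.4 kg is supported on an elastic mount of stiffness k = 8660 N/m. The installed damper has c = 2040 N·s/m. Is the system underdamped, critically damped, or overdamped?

c_c = 2√(k·m) = 1092 N·s/m; ζ = c/c_c = 2040/1092 = 1.87.
Since ζ > 1 the system is overdamped.

overdamped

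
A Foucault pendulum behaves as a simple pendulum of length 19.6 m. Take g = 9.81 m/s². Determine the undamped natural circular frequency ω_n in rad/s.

For a simple pendulum ω_n = √(g/L) = √(9.81/19.6) = √0.5005 = 0.7075 rad/s.

0.707 rad/s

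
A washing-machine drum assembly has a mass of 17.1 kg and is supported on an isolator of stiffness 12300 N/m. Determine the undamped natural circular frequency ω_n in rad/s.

ω_n = √(k/m) = √(12300/17.1) = √719.3 = 26.82 rad/s.

26.8 rad/s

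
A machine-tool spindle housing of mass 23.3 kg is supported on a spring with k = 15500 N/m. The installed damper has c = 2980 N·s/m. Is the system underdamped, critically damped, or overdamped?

overdamped

c_c = 2√(k·m) = 1202 N·s/m; ζ = c/c_c = 2980/1202 = 2.48.
Since ζ > 1 the system is overdamped.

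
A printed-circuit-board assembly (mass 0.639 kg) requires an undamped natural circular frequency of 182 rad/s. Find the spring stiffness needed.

21200 N/m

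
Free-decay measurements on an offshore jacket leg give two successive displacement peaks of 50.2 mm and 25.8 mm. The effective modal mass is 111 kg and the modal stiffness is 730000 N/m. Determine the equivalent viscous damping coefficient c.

Logarithmic decrement δ = (1/n)·ln(x₀/x_n) = (1/1)·ln(50.2/25.8) = (1/1)·ln(1.946) = 0.6656.
ζ = δ/√(4π² + δ²) = 0.6656/√(39.48 + 0.443) = 0.6656/6.318 = 0.1054.
c = ζ · 2√(km) = 0.1054 × 2√(730000 × 111) = 0.1054 × 18000 = 1897 N·s/m.

1900 N·s/m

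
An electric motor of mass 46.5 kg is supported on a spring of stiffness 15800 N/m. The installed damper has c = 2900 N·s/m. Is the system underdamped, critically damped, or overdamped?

overdamped

c_c = 2√(k·m) = 1714 N·s/m; ζ = c/c_c = 2900/1714 = 1.69.
Since ζ > 1 the system is overdamped.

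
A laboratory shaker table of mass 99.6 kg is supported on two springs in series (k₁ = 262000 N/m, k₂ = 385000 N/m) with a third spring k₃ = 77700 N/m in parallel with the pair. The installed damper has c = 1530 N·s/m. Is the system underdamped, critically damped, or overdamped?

Series pair: k_s = k₁k₂/(k₁+k₂) = (262000)(385000)/(262000 + 385000) = 155900 N/m. In parallel with k₃: k_eq = 155900 + 77700 = 233600 N/m.
c_c = 2√(k_eq·m) = 9647 N·s/m; ζ = c/c_c = 1530/9647 = 0.159.
Since ζ < 1 the system is underdamped.

underdamped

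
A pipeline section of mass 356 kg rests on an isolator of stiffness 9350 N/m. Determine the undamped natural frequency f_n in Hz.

ω_n = √(k/m) = √(9350/356) = √26.26 = 5.125 rad/s.
f_n = ω_n/(2π) = 5.125/6.283 = 0.8156 Hz.

0.816 Hz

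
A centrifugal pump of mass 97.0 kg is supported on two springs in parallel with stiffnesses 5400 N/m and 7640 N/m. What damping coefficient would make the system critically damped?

2250 N·s/m

Parallel springs add: k_eq = 5400 + 7640 = 13040 N/m.
c_c = 2√(k_eq·m) = 2√(13040 × 97.0) = 2 × 1125 = 2249 N·s/m.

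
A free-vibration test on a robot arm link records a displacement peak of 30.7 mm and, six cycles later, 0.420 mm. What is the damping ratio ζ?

Logarithmic decrement δ = (1/n)·ln(x₀/x_n) = (1/6)·ln(30.7/0.420) = (1/6)·ln(73.10) = 0.7153.
ζ = δ/√(4π² + δ²) = 0.7153/√(39.48 + 0.512) = 0.7153/6.324 = 0.1131.

0.113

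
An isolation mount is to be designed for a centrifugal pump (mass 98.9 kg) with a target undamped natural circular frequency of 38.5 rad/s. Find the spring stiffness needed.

k = m·ω_n² = 98.9 × 38.50² = 98.9 × 1482 = 146600 N/m.

147000 N/m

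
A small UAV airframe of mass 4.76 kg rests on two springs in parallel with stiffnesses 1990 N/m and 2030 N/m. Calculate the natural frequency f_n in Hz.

Parallel springs add: k_eq = 1990 + 2030 = 4020 N/m.
ω_n = √(k_eq/m) = √(4020/4.76) = √844.5 = 29.06 rad/s.
f_n = ω_n/(2π) = 29.06/6.283 = 4.625 Hz.

4.63 Hz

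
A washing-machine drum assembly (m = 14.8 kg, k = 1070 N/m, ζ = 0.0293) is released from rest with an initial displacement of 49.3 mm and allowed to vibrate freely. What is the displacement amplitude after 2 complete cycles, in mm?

Logarithmic decrement δ = 2πζ/√(1 − ζ²) = 2π × 0.02930/√(1 − 0.000858) = 0.1842.
After n cycles, x_n/x₀ = e^(−nδ), so x_2 = 49.3 × e^(−2 × 0.1842) = 49.3 × 0.6919 = 34.11 mm.

34.1 mm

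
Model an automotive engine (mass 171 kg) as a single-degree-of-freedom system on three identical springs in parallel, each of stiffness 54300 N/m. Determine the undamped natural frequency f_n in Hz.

4.91 Hz

Parallel springs add: k_eq = 3 × 54300 = 162900 N/m.
ω_n = √(k_eq/m) = √(162900/171) = √952.6 = 30.86 rad/s.
f_n = ω_n/(2π) = 30.86/6.283 = 4.912 Hz.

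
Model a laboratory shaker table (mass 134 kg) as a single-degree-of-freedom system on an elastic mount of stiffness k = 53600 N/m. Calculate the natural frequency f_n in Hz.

ω_n = √(k/m) = √(53600/134) = √400.0 = 20.00 rad/s.
f_n = ω_n/(2π) = 20.00/6.283 = 3.183 Hz.

3.18 Hz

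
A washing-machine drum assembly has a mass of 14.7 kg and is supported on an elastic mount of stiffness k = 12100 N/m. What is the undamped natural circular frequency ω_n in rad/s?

28.7 rad/s

ω_n = √(k/m) = √(12100/14.7) = √823.1 = 28.69 rad/s.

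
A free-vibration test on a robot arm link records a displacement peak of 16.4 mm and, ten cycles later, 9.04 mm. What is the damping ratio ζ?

0.00948

Logarithmic decrement δ = (1/n)·ln(x₀/x_n) = (1/10)·ln(16.4/9.04) = (1/10)·ln(1.814) = 0.05956.
ζ = δ/√(4π² + δ²) = 0.05956/√(39.48 + 0.00355) = 0.05956/6.283 = 0.009479.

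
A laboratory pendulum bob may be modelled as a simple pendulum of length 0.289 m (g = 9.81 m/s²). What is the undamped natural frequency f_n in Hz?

For a simple pendulum ω_n = √(g/L) = √(9.81/0.289) = √33.94 = 5.826 rad/s.
f_n = ω_n/(2π) = 5.826/6.283 = 0.9273 Hz.

0.927 Hz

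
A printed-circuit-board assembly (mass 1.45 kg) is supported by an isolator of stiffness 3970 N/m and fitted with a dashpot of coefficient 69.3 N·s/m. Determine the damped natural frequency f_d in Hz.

ω_n = √(k/m) = √(3970/1.45) = 52.33 rad/s.
Critical damping c_c = 2√(k·m) = 2√(3970 × 1.45) = 151.7 N·s/m, so ζ = c/c_c = 69.3/151.7 = 0.4567.
ω_d = ω_n√(1 − ζ²) = 52.33 × √(1 − 0.209) = 46.55 rad/s.
f_d = ω_d/(2π) = 7.409 Hz.

7.41 Hz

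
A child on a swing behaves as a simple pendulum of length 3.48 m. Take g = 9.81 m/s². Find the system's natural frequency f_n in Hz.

For a simple pendulum ω_n = √(g/L) = √(9.81/3.48) = √2.819 = 1.679 rad/s.
f_n = ω_n/(2π) = 1.679/6.283 = 0.2672 Hz.

0.267 Hz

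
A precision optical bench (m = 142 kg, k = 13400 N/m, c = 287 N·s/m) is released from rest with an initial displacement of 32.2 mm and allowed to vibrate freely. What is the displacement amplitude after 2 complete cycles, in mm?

8.65 mm

ζ = c/(2√(km)) = 287/(2√(13400 × 142)) = 287/2759 = 0.1040.
Logarithmic decrement δ = 2πζ/√(1 − ζ²) = 2π × 0.1040/√(1 − 0.0108) = 0.6572.
After n cycles, x_n/x₀ = e^(−nδ), so x_2 = 32.2 × e^(−2 × 0.6572) = 32.2 × 0.2686 = 8.650 mm.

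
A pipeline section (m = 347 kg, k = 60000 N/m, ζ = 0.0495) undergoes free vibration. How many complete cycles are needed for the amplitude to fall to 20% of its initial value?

6 cycles

Logarithmic decrement δ = 2πζ/√(1 − ζ²) = 2π × 0.04950/√(1 − 0.00245) = 0.3114.
x_n/x₀ = e^(−nδ) ≤ 0.2; take ln: n ≥ ln(1/0.2)/δ = 1.609/0.3114 = 5.168.
So 6 complete cycles are required.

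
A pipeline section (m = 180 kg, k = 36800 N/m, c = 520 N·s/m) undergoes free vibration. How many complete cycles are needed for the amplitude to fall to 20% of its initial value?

ζ = c/(2√(km)) = 520/(2√(36800 × 180)) = 520/5147 = 0.1010.
Logarithmic decrement δ = 2πζ/√(1 − ζ²) = 2π × 0.1010/√(1 − 0.0102) = 0.6380.
x_n/x₀ = e^(−nδ) ≤ 0.2; take ln: n ≥ ln(1/0.2)/δ = 1.609/0.6380 = 2.523.
So 3 complete cycles are required.

3 cycles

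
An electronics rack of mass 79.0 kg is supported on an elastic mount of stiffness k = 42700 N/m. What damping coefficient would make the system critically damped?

c_c = 2√(k·m) = 2√(42700 × 79.0) = 2 × 1837 = 3673 N·s/m.

3670 N·s/m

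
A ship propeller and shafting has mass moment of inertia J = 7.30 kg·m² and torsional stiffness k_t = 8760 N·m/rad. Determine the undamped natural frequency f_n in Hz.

ω_n = √(k_t/J) = √(8760/7.30) = √1200 = 34.64 rad/s.
f_n = ω_n/(2π) = 34.64/6.283 = 5.513 Hz.

5.51 Hz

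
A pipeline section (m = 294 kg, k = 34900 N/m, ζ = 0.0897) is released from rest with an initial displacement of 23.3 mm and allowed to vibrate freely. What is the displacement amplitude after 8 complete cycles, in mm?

Logarithmic decrement δ = 2πζ/√(1 − ζ²) = 2π × 0.08970/√(1 − 0.00805) = 0.5659.
After n cycles, x_n/x₀ = e^(−nδ), so x_8 = 23.3 × e^(−8 × 0.5659) = 23.3 × 0.01081 = 0.2519 mm.

0.252 mm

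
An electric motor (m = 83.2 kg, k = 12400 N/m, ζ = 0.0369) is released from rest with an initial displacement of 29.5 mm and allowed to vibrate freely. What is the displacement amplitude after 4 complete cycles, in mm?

Logarithmic decrement δ = 2πζ/√(1 − ζ²) = 2π × 0.03690/√(1 − 0.00136) = 0.2320.
After n cycles, x_n/x₀ = e^(−nδ), so x_4 = 29.5 × e^(−4 × 0.2320) = 29.5 × 0.3953 = 11.66 mm.

11.7 mm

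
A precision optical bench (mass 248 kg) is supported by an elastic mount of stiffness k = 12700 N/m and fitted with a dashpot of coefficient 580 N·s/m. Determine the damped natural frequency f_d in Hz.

1.12 Hz

ω_n = √(k/m) = √(12700/248) = 7.156 rad/s.
Critical damping c_c = 2√(k·m) = 2√(12700 × 248) = 3549 N·s/m, so ζ = c/c_c = 580/3549 = 0.1634.
ω_d = ω_n√(1 − ζ²) = 7.156 × √(1 − 0.0267) = 7.060 rad/s.
f_d = ω_d/(2π) = 1.124 Hz.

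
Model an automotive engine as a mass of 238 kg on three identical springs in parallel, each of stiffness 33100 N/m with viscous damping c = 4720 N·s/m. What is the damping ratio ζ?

Parallel springs add: k_eq = 3 × 33100 = 99300 N/m.
ω_n = √(k_eq/m) = √(99300/238) = 20.43 rad/s.
Critical damping c_c = 2√(k_eq·m) = 2√(99300 × 238) = 9723 N·s/m, so ζ = c/c_c = 4720/9723 = 0.4855.

0.485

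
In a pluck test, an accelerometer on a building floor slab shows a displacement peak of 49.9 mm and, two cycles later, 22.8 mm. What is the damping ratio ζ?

Logarithmic decrement δ = (1/n)·ln(x₀/x_n) = (1/2)·ln(49.9/22.8) = (1/2)·ln(2.189) = 0.3916.
ζ = δ/√(4π² + δ²) = 0.3916/√(39.48 + 0.153) = 0.3916/6.295 = 0.06221.

0.0622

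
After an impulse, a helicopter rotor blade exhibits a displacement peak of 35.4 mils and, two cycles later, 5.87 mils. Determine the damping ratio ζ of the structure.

Logarithmic decrement δ = (1/n)·ln(x₀/x_n) = (1/2)·ln(35.4/5.87) = (1/2)·ln(6.031) = 0.8984.
ζ = δ/√(4π² + δ²) = 0.8984/√(39.48 + 0.807) = 0.8984/6.347 = 0.1415.

0.142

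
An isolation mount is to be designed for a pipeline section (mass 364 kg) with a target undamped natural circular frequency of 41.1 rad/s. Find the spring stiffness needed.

615000 N/m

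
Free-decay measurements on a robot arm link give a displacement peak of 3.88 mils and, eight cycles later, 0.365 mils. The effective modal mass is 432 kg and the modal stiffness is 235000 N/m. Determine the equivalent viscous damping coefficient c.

947 N·s/m

Logarithmic decrement δ = (1/n)·ln(x₀/x_n) = (1/8)·ln(3.88/0.365) = (1/8)·ln(10.63) = 0.2955.
ζ = δ/√(4π² + δ²) = 0.2955/√(39.48 + 0.0873) = 0.2955/6.290 = 0.04697.
c = ζ · 2√(km) = 0.04697 × 2√(235000 × 432) = 0.04697 × 20150 = 946.6 N·s/m.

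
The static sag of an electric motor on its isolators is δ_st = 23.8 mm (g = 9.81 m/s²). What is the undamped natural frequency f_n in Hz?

3.23 Hz

ω_n = √(g/δ_st) = √(9.81/0.0238) = √412.2 = 20.30 rad/s.
f_n = ω_n/(2π) = 20.30/6.283 = 3.231 Hz.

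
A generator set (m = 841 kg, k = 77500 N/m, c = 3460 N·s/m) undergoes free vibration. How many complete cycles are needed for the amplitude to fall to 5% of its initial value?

3 cycles

ζ = c/(2√(km)) = 3460/(2√(77500 × 841)) = 3460/16150 = 0.2143.
Logarithmic decrement δ = 2πζ/√(1 − ζ²) = 2π × 0.2143/√(1 − 0.0459) = 1.378.
x_n/x₀ = e^(−nδ) ≤ 0.05; take ln: n ≥ ln(1/0.05)/δ = 2.996/1.378 = 2.173.
So 3 complete cycles are required.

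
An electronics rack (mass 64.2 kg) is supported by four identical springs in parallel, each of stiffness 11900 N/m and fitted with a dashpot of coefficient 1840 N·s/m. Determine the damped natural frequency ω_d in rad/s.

23.2 rad/s

Parallel springs add: k_eq = 4 × 11900 = 47600 N/m.
ω_n = √(k_eq/m) = √(47600/64.2) = 27.23 rad/s.
Critical damping c_c = 2√(k_eq·m) = 2√(47600 × 64.2) = 3496 N·s/m, so ζ = c/c_c = 1840/3496 = 0.5263.
ω_d = ω_n√(1 − ζ²) = 27.23 × √(1 − 0.277) = 23.15 rad/s.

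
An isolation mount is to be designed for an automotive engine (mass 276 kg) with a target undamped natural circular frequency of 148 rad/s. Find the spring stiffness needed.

k = m·ω_n² = 276 × 148.0² = 276 × 21900 = 6046000 N/m.

6050000 N/m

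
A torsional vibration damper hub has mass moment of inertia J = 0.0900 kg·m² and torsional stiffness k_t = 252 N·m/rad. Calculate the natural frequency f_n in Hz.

ω_n = √(k_t/J) = √(252/0.0900) = √2800 = 52.92 rad/s.
f_n = ω_n/(2π) = 52.92/6.283 = 8.422 Hz.

8.42 Hz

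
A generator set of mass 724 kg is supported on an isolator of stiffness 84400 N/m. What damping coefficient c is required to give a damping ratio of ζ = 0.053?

c_c = 2√(k·m) = 2√(84400 × 724) = 15630 N·s/m.
c = ζ·c_c = 0.053 × 15630 = 828.6 N·s/m.

829 N·s/m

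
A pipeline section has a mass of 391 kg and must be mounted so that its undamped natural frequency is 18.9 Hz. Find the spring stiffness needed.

ω_n = 2πf_n = 2π × 18.9 = 118.8 rad/s.
k = m·ω_n² = 391 × 118.8² = 391 × 14100 = 5514000 N/m.

5510000 N/m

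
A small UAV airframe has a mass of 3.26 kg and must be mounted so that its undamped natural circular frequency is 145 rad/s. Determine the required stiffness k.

k = m·ω_n² = 3.26 × 145.0² = 3.26 × 21020 = 68540 N/m.

68500 N/m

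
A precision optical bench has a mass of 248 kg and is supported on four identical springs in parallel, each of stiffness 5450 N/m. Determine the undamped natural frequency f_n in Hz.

1.49 Hz

Parallel springs add: k_eq = 4 × 5450 = 21800 N/m.
ω_n = √(k_eq/m) = √(21800/248) = √87.90 = 9.376 rad/s.
f_n = ω_n/(2π) = 9.376/6.283 = 1.492 Hz.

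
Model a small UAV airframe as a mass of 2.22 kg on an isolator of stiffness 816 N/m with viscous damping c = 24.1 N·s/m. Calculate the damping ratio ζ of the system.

0.283

ω_n = √(k/m) = √(816.0/2.22) = 19.17 rad/s.
Critical damping c_c = 2√(k·m) = 2√(816.0 × 2.22) = 85.12 N·s/m, so ζ = c/c_c = 24.1/85.12 = 0.2831.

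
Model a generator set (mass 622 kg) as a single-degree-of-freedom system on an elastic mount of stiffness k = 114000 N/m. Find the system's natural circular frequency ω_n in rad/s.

13.5 rad/s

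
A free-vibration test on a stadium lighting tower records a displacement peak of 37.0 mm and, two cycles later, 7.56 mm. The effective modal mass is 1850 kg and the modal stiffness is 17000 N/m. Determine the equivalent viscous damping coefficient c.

1410 N·s/m

Logarithmic decrement δ = (1/n)·ln(x₀/x_n) = (1/2)·ln(37.0/7.56) = (1/2)·ln(4.894) = 0.7940.
ζ = δ/√(4π² + δ²) = 0.7940/√(39.48 + 0.630) = 0.7940/6.333 = 0.1254.
c = ζ · 2√(km) = 0.1254 × 2√(17000 × 1850) = 0.1254 × 11220 = 1406 N·s/m.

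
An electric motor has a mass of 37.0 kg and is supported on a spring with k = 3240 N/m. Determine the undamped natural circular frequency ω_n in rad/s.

9.36 rad/s

ω_n = √(k/m) = √(3240/37.0) = √87.57 = 9.358 rad/s.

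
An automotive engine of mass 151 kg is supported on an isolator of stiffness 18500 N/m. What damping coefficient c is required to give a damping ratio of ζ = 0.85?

c_c = 2√(k·m) = 2√(18500 × 151) = 3343 N·s/m.
c = ζ·c_c = 0.85 × 3343 = 2841 N·s/m.

2840 N·s/m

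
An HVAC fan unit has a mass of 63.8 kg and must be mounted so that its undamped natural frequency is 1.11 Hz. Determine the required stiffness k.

ω_n = 2πf_n = 2π × 1.11 = 6.974 rad/s.
k = m·ω_n² = 63.8 × 6.974² = 63.8 × 48.64 = 3103 N/m.

3100 N/m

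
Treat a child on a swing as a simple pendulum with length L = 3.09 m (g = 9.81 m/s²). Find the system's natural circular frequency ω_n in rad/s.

1.78 rad/s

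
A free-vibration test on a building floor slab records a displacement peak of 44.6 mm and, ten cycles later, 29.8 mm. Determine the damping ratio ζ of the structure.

Logarithmic decrement δ = (1/n)·ln(x₀/x_n) = (1/10)·ln(44.6/29.8) = (1/10)·ln(1.497) = 0.04032.
ζ = δ/√(4π² + δ²) = 0.04032/√(39.48 + 0.00163) = 0.04032/6.283 = 0.006417.

0.00642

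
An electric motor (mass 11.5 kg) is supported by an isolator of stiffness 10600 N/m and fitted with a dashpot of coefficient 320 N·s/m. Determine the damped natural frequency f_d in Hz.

4.29 Hz

ω_n = √(k/m) = √(10600/11.5) = 30.36 rad/s.
Critical damping c_c = 2√(k·m) = 2√(10600 × 11.5) = 698.3 N·s/m, so ζ = c/c_c = 320/698.3 = 0.4583.
ω_d = ω_n√(1 − ζ²) = 30.36 × √(1 − 0.210) = 26.98 rad/s.
f_d = ω_d/(2π) = 4.295 Hz.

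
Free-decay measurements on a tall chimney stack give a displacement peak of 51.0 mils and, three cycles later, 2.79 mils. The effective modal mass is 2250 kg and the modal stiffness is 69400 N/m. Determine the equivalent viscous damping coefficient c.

Logarithmic decrement δ = (1/n)·ln(x₀/x_n) = (1/3)·ln(51.0/2.79) = (1/3)·ln(18.28) = 0.9686.
ζ = δ/√(4π² + δ²) = 0.9686/√(39.48 + 0.938) = 0.9686/6.357 = 0.1524.
c = ζ · 2√(km) = 0.1524 × 2√(69400 × 2250) = 0.1524 × 24990 = 3808 N·s/m.

3810 N·s/m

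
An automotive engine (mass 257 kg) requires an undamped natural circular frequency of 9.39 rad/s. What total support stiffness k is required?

22700 N/m

k = m·ω_n² = 257 × 9.390² = 257 × 88.17 = 22660 N/m.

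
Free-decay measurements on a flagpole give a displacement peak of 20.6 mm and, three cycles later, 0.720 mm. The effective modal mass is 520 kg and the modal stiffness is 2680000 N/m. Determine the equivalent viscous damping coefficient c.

13100 N·s/m

Logarithmic decrement δ = (1/n)·ln(x₀/x_n) = (1/3)·ln(20.6/0.720) = (1/3)·ln(28.61) = 1.118.
ζ = δ/√(4π² + δ²) = 1.118/√(39.48 + 1.25) = 1.118/6.382 = 0.1752.
c = ζ · 2√(km) = 0.1752 × 2√(2680000 × 520) = 0.1752 × 74660 = 13080 N·s/m.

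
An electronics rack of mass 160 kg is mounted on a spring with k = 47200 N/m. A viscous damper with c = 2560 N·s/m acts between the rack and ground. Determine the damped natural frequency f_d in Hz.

2.42 Hz

ω_n = √(k/m) = √(47200/160) = 17.18 rad/s.
Critical damping c_c = 2√(k·m) = 2√(47200 × 160) = 5496 N·s/m, so ζ = c/c_c = 2560/5496 = 0.4658.
ω_d = ω_n√(1 − ζ²) = 17.18 × √(1 − 0.217) = 15.20 rad/s.
f_d = ω_d/(2π) = 2.419 Hz.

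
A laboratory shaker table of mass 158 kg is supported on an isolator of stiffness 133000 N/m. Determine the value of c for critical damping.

9170 N·s/m

c_c = 2√(k·m) = 2√(133000 × 158) = 2 × 4584 = 9168 N·s/m.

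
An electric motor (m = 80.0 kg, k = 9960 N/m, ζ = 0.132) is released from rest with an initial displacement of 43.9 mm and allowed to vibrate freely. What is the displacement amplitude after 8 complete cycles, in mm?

0.0544 mm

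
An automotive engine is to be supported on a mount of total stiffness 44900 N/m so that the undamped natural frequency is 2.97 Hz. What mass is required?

129 kg

ω_n = 2πf_n = 2π × 2.97 = 18.66 rad/s.
m = k/ω_n² = 44900/18.66² = 44900/348.2 = 128.9 kg.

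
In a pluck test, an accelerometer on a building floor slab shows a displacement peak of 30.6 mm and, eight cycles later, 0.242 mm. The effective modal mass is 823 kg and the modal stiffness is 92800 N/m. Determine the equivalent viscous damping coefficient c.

1680 N·s/m

Logarithmic decrement δ = (1/n)·ln(x₀/x_n) = (1/8)·ln(30.6/0.242) = (1/8)·ln(126.4) = 0.6050.
ζ = δ/√(4π² + δ²) = 0.6050/√(39.48 + 0.366) = 0.6050/6.312 = 0.09584.
c = ζ · 2√(km) = 0.09584 × 2√(92800 × 823) = 0.09584 × 17480 = 1675 N·s/m.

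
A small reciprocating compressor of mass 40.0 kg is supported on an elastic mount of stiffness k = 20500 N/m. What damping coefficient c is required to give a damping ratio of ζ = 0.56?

1010 N·s/m

c_c = 2√(k·m) = 2√(20500 × 40.0) = 1811 N·s/m.
c = ζ·c_c = 0.56 × 1811 = 1014 N·s/m.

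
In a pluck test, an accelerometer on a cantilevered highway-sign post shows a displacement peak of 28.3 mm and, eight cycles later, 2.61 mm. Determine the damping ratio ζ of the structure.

0.0474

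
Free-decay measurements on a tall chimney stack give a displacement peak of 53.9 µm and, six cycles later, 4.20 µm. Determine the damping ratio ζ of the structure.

Logarithmic decrement δ = (1/n)·ln(x₀/x_n) = (1/6)·ln(53.9/4.20) = (1/6)·ln(12.83) = 0.4253.
ζ = δ/√(4π² + δ²) = 0.4253/√(39.48 + 0.181) = 0.4253/6.298 = 0.06754.

0.0675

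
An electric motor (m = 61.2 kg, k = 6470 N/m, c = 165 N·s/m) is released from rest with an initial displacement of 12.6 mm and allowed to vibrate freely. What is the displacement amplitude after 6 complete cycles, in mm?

ζ = c/(2√(km)) = 165/(2√(6470 × 61.2)) = 165/1259 = 0.1311.
Logarithmic decrement δ = 2πζ/√(1 − ζ²) = 2π × 0.1311/√(1 − 0.0172) = 0.8309.
After n cycles, x_n/x₀ = e^(−nδ), so x_6 = 12.6 × e^(−6 × 0.8309) = 12.6 × 0.006835 = 0.08612 mm.

0.0861 mm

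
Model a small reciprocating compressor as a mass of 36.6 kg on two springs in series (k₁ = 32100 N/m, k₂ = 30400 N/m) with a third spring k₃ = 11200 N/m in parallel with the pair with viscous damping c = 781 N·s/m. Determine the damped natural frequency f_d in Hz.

3.96 Hz

Series pair: k_s = k₁k₂/(k₁+k₂) = (32100)(30400)/(32100 + 30400) = 15610 N/m. In parallel with k₃: k_eq = 15610 + 11200 = 26810 N/m.
ω_n = √(k_eq/m) = √(26810/36.6) = 27.07 rad/s.
Critical damping c_c = 2√(k_eq·m) = 2√(26810 × 36.6) = 1981 N·s/m, so ζ = c/c_c = 781/1981 = 0.3942.
ω_d = ω_n√(1 − ζ²) = 27.07 × √(1 − 0.155) = 24.88 rad/s.
f_d = ω_d/(2π) = 3.959 Hz.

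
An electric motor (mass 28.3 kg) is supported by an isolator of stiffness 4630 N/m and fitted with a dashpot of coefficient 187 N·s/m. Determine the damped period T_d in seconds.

ω_n = √(k/m) = √(4630/28.3) = 12.79 rad/s.
Critical damping c_c = 2√(k·m) = 2√(4630 × 28.3) = 724.0 N·s/m, so ζ = c/c_c = 187/724.0 = 0.2583.
ω_d = ω_n√(1 − ζ²) = 12.79 × √(1 − 0.0667) = 12.36 rad/s.
T_d = 2π/ω_d = 0.5085 s.

0.508 s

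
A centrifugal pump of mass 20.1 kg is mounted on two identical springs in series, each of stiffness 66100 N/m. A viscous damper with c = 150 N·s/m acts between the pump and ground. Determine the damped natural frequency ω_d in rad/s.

40.4 rad/s

Series springs: 1/k_eq = 2/66100, so k_eq = 66100/2 = 33050 N/m.
ω_n = √(k_eq/m) = √(33050/20.1) = 40.55 rad/s.
Critical damping c_c = 2√(k_eq·m) = 2√(33050 × 20.1) = 1630 N·s/m, so ζ = c/c_c = 150/1630 = 0.09202.
ω_d = ω_n√(1 − ζ²) = 40.55 × √(1 − 0.00847) = 40.38 rad/s.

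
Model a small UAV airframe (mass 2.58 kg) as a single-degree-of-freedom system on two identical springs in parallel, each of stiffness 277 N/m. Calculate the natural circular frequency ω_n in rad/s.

14.7 rad/s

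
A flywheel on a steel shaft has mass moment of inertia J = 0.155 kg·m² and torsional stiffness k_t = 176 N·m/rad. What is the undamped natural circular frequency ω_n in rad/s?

33.7 rad/s

ω_n = √(k_t/J) = √(176/0.155) = √1135 = 33.70 rad/s.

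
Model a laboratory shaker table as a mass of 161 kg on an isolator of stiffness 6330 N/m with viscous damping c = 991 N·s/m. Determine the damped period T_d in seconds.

ω_n = √(k/m) = √(6330/161) = 6.270 rad/s.
Critical damping c_c = 2√(k·m) = 2√(6330 × 161) = 2019 N·s/m, so ζ = c/c_c = 991/2019 = 0.4908.
ω_d = ω_n√(1 − ζ²) = 6.270 × √(1 − 0.241) = 5.463 rad/s.
T_d = 2π/ω_d = 1.150 s.

1.15 s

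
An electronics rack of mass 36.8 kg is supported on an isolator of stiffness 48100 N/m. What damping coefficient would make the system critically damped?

c_c = 2√(k·m) = 2√(48100 × 36.8) = 2 × 1330 = 2661 N·s/m.

2660 N·s/m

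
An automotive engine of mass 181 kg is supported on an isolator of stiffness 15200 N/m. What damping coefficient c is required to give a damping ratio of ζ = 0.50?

c_c = 2√(k·m) = 2√(15200 × 181) = 3317 N·s/m.
c = ζ·c_c = 0.50 × 3317 = 1659 N·s/m.

1660 N·s/m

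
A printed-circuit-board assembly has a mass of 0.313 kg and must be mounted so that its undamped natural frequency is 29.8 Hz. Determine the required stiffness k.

11000 N/m

ω_n = 2πf_n = 2π × 29.8 = 187.2 rad/s.
k = m·ω_n² = 0.313 × 187.2² = 0.313 × 35060 = 10970 N/m.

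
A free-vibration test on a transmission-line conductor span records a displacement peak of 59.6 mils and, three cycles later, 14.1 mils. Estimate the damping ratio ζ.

Logarithmic decrement δ = (1/n)·ln(x₀/x_n) = (1/3)·ln(59.6/14.1) = (1/3)·ln(4.227) = 0.4805.
ζ = δ/√(4π² + δ²) = 0.4805/√(39.48 + 0.231) = 0.4805/6.302 = 0.07625.

0.0763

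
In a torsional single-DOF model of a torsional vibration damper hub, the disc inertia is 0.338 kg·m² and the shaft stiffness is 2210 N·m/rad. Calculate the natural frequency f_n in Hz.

ω_n = √(k_t/J) = √(2210/0.338) = √6538 = 80.86 rad/s.
f_n = ω_n/(2π) = 80.86/6.283 = 12.87 Hz.

12.9 Hz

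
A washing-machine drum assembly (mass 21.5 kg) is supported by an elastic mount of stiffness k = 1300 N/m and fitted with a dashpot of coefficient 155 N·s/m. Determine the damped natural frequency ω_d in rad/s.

6.89 rad/s

ω_n = √(k/m) = √(1300/21.5) = 7.776 rad/s.
Critical damping c_c = 2√(k·m) = 2√(1300 × 21.5) = 334.4 N·s/m, so ζ = c/c_c = 155/334.4 = 0.4636.
ω_d = ω_n√(1 − ζ²) = 7.776 × √(1 − 0.215) = 6.890 rad/s.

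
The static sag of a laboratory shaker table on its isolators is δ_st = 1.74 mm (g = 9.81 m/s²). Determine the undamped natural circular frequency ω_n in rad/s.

ω_n = √(g/δ_st) = √(9.81/0.00174) = √5638 = 75.09 rad/s.

75.1 rad/s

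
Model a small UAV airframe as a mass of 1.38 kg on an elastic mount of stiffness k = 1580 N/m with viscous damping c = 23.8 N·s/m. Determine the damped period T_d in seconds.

0.192 s

ω_n = √(k/m) = √(1580/1.38) = 33.84 rad/s.
Critical damping c_c = 2√(k·m) = 2√(1580 × 1.38) = 93.39 N·s/m, so ζ = c/c_c = 23.8/93.39 = 0.2548.
ω_d = ω_n√(1 − ζ²) = 33.84 × √(1 − 0.0649) = 32.72 rad/s.
T_d = 2π/ω_d = 0.1920 s.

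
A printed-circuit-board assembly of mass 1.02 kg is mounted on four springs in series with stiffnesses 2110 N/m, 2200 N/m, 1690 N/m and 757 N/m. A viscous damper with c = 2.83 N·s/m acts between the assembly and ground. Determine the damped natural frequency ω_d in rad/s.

18.5 rad/s

Series springs: 1/k_eq = 1/2110 + 1/2200 + 1/1690 + 1/757 = 0.002841, so k_eq = 352.0 N/m.
ω_n = √(k_eq/m) = √(352.0/1.02) = 18.58 rad/s.
Critical damping c_c = 2√(k_eq·m) = 2√(352.0 × 1.02) = 37.89 N·s/m, so ζ = c/c_c = 2.83/37.89 = 0.07468.
ω_d = ω_n√(1 − ζ²) = 18.58 × √(1 − 0.00558) = 18.52 rad/s.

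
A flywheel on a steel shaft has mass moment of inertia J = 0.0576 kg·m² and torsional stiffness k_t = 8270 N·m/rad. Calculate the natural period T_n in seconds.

ω_n = √(k_t/J) = √(8270/0.0576) = √143600 = 378.9 rad/s.
T_n = 2π/ω_n = 6.283/378.9 = 0.01658 s.

0.0166 s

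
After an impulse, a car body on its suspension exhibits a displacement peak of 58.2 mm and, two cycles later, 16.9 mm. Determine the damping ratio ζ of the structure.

Logarithmic decrement δ = (1/n)·ln(x₀/x_n) = (1/2)·ln(58.2/16.9) = (1/2)·ln(3.444) = 0.6183.
ζ = δ/√(4π² + δ²) = 0.6183/√(39.48 + 0.382) = 0.6183/6.314 = 0.09793.

0.0979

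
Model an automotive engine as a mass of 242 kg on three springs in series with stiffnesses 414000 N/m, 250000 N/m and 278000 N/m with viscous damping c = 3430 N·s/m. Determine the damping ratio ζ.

0.349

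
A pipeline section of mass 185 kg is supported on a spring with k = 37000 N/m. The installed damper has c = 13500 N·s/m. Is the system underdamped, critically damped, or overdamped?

c_c = 2√(k·m) = 5233 N·s/m; ζ = c/c_c = 13500/5233 = 2.58.
Since ζ > 1 the system is overdamped.

overdamped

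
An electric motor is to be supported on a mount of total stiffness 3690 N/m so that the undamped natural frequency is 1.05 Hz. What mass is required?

ω_n = 2πf_n = 2π × 1.05 = 6.597 rad/s.
m = k/ω_n² = 3690/6.597² = 3690/43.52 = 84.78 kg.

84.8 kg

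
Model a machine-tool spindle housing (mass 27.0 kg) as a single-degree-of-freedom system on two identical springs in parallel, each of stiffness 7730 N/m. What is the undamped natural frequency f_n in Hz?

3.81 Hz

Parallel springs add: k_eq = 2 × 7730 = 15460 N/m.
ω_n = √(k_eq/m) = √(15460/27.0) = √572.6 = 23.93 rad/s.
f_n = ω_n/(2π) = 23.93/6.283 = 3.808 Hz.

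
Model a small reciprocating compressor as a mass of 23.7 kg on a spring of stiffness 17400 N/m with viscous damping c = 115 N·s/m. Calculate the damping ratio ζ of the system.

ω_n = √(k/m) = √(17400/23.7) = 27.10 rad/s.
Critical damping c_c = 2√(k·m) = 2√(17400 × 23.7) = 1284 N·s/m, so ζ = c/c_c = 115/1284 = 0.08954.

0.0895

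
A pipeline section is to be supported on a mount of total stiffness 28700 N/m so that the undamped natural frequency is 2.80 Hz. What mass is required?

ω_n = 2πf_n = 2π × 2.80 = 17.59 rad/s.
m = k/ω_n² = 28700/17.59² = 28700/309.5 = 92.73 kg.

92.7 kg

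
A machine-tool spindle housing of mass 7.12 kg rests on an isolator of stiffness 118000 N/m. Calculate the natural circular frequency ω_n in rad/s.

129 rad/s

ω_n = √(k/m) = √(118000/7.12) = √16570 = 128.7 rad/s.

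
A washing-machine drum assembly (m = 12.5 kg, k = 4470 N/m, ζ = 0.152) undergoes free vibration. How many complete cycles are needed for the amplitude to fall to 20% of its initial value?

2 cycles

Logarithmic decrement δ = 2πζ/√(1 − ζ²) = 2π × 0.1520/√(1 − 0.0231) = 0.9663.
x_n/x₀ = e^(−nδ) ≤ 0.2; take ln: n ≥ ln(1/0.2)/δ = 1.609/0.9663 = 1.666.
So 2 complete cycles are required.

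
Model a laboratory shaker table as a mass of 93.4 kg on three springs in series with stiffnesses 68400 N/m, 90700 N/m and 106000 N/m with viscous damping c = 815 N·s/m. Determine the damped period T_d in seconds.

0.371 s

Series springs: 1/k_eq = 1/68400 + 1/90700 + 1/106000 = 3.508×10^-5, so k_eq = 28510 N/m.
ω_n = √(k_eq/m) = √(28510/93.4) = 17.47 rad/s.
Critical damping c_c = 2√(k_eq·m) = 2√(28510 × 93.4) = 3263 N·s/m, so ζ = c/c_c = 815/3263 = 0.2497.
ω_d = ω_n√(1 − ζ²) = 17.47 × √(1 − 0.0624) = 16.92 rad/s.
T_d = 2π/ω_d = 0.3714 s.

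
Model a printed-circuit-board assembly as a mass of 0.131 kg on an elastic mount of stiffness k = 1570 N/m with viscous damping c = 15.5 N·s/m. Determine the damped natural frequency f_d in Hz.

ω_n = √(k/m) = √(1570/0.131) = 109.5 rad/s.
Critical damping c_c = 2√(k·m) = 2√(1570 × 0.131) = 28.68 N·s/m, so ζ = c/c_c = 15.5/28.68 = 0.5404.
ω_d = ω_n√(1 − ζ²) = 109.5 × √(1 − 0.292) = 92.11 rad/s.
f_d = ω_d/(2π) = 14.66 Hz.

14.7 Hz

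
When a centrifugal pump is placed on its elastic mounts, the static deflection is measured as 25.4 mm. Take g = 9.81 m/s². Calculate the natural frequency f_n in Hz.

3.13 Hz

ω_n = √(g/δ_st) = √(9.81/0.0254) = √386.2 = 19.65 rad/s.
f_n = ω_n/(2π) = 19.65/6.283 = 3.128 Hz.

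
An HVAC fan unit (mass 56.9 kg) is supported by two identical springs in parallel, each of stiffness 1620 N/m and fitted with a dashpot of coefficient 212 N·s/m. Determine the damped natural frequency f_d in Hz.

1.16 Hz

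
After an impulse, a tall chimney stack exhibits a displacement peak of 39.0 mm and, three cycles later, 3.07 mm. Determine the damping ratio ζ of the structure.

Logarithmic decrement δ = (1/n)·ln(x₀/x_n) = (1/3)·ln(39.0/3.07) = (1/3)·ln(12.70) = 0.8473.
ζ = δ/√(4π² + δ²) = 0.8473/√(39.48 + 0.718) = 0.8473/6.340 = 0.1336.

0.134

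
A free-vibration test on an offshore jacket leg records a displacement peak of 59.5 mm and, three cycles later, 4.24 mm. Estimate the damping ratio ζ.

0.139

Logarithmic decrement δ = (1/n)·ln(x₀/x_n) = (1/3)·ln(59.5/4.24) = (1/3)·ln(14.03) = 0.8805.
ζ = δ/√(4π² + δ²) = 0.8805/√(39.48 + 0.775) = 0.8805/6.345 = 0.1388.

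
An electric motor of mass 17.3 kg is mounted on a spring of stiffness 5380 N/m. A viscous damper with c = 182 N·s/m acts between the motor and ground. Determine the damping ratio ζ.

ω_n = √(k/m) = √(5380/17.3) = 17.63 rad/s.
Critical damping c_c = 2√(k·m) = 2√(5380 × 17.3) = 610.2 N·s/m, so ζ = c/c_c = 182/610.2 = 0.2983.

0.298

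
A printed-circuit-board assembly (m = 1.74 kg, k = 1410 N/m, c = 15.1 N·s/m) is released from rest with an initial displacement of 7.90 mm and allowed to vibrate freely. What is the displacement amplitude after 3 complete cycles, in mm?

0.432 mm

ζ = c/(2√(km)) = 15.1/(2√(1410 × 1.74)) = 15.1/99.06 = 0.1524.
Logarithmic decrement δ = 2πζ/√(1 − ζ²) = 2π × 0.1524/√(1 − 0.0232) = 0.9691.
After n cycles, x_n/x₀ = e^(−nδ), so x_3 = 7.90 × e^(−3 × 0.9691) = 7.90 × 0.05463 = 0.4316 mm.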